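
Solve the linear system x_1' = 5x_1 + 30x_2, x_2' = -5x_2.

Coefficient matrix A = [[5, 30], [0, -5]].
Characteristic polynomial det(A - λI) = λ^2 - 25 = 0.
Eigenvalues λ = -5, 5.
For λ=-5: (A-λI) row 1 is [10, 30], so an eigenvector is (3, -1).
For λ=5: (A-λI) row 1 is [0, 30], so an eigenvector is (1, 0).
General solution: K_1e^(-5t)(3,-1) + K_2e^(5t)(1,0).

x_1(t) = 3K_1e^(-5t) + K_2e^(5t), x_2(t) = -K_1e^(-5t)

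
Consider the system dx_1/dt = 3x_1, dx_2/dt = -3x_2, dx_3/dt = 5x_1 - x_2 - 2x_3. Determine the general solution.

Coefficient matrix A = [[3, 0, 0], [0, -3, 0], [5, -1, -2]].
det(A - λI) = 0 gives eigenvalues λ = 3, -3, -2.
For λ=3: eigenvector (1,0,1).
For λ=-3: eigenvector (0,1,1).
For λ=-2: eigenvector (0,0,1).
General solution: c_1e^(3t)(1,0,1) + c_2e^(-3t)(0,1,1) + c_3e^(-2t)(0,0,1).

x_1(t) = c_1e^(3t), x_2(t) = c_2e^(-3t), x_3(t) = c_1e^(3t) + c_2e^(-3t) + c_3e^(-2t)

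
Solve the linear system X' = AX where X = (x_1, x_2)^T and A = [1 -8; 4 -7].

Coefficient matrix A = [[1, -8], [4, -7]].
Characteristic polynomial det(A - λI) = λ^2 + 6λ + 25 = 0.
Eigenvalues λ = -3 ± 4i (complex conjugate pair).
For λ=-3+4i: an eigenvector is (1,1) - i(-1,0) = (1 + i, 1).
A real fundamental pair from Re and Im of e^((-3+4i)t)v: X_1 = e^(-3t)(cos(4t)·(1,1) + sin(4t)·(-1,0)), X_2 = e^(-3t)(sin(4t)·(1,1) - cos(4t)·(-1,0)).
General solution: c_1X_1 + c_2X_2.

x_1(t) = -c_1e^(-3t)sin(4t) + c_1e^(-3t)cos(4t) + c_2e^(-3t)sin(4t) + c_2e^(-3t)cos(4t), x_2(t) = c_1e^(-3t)cos(4t) + c_2e^(-3t)sin(4t)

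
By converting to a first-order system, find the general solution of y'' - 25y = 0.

y(t) = C_1e^(5t) + C_2e^(-5t)

Let x_1 = y, x_2 = y'. Then x_1' = x_2 and x_2' = 25x_1.
A = [[0,1],[25,0]]; det(A-λI) = λ^2 - 25.
Eigenvalues λ = 5, -5 with eigenvectors (1,5), (1,-5).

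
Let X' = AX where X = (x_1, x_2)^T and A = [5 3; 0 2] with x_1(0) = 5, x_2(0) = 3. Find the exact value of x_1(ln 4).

A = [[5,3],[0,2]]; eigenvalues λ = 2, 5.
Eigenvectors: (1,-1) for λ=2, (1,0) for λ=5.
From the initial condition, c_1 = -3, c_2 = 8.
x_1(ln 4) = (-3)(4^2)(1) + (8)(4^5)(1) = 8144.

8144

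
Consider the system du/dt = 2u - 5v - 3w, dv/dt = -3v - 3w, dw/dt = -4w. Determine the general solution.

u(t) = K_1e^(2t) + 3K_2e^(-4t) + K_3e^(-3t), v(t) = 3K_2e^(-4t) + K_3e^(-3t), w(t) = K_2e^(-4t)

Coefficient matrix A = [[2, -5, -3], [0, -3, -3], [0, 0, -4]].
det(A - λI) = 0 gives eigenvalues λ = 2, -4, -3.
For λ=2: eigenvector (1,0,0).
For λ=-4: eigenvector (3,3,1).
For λ=-3: eigenvector (1,1,0).
General solution: K_1e^(2t)(1,0,0) + K_2e^(-4t)(3,3,1) + K_3e^(-3t)(1,1,0).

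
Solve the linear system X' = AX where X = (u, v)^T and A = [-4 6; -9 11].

u(t) = -2C_1e^(5t) - C_2e^(2t), v(t) = -3C_1e^(5t) - C_2e^(2t)

Coefficient matrix A = [[-4, 6], [-9, 11]].
Characteristic polynomial det(A - λI) = λ^2 - 7λ + 10 = 0.
Eigenvalues λ = 5, 2.
For λ=5: (A-λI) row 1 is [-9, 6], so an eigenvector is (-2, -3).
For λ=2: (A-λI) row 1 is [-6, 6], so an eigenvector is (-1, -1).
General solution: C_1e^(5t)(-2,-3) + C_2e^(2t)(-1,-1).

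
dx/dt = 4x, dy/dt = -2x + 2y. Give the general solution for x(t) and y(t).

Coefficient matrix A = [[4, 0], [-2, 2]].
Characteristic polynomial det(A - λI) = λ^2 - 6λ + 8 = 0.
Eigenvalues λ = 4, 2.
For λ=4: (A-λI) row 2 is [-2, -2], so an eigenvector is (-1, 1).
For λ=2: (A-λI) row 1 is [2, 0], so an eigenvector is (0, 1).
General solution: K_1e^(4t)(-1,1) + K_2e^(2t)(0,1).

x(t) = -K_1e^(4t), y(t) = K_1e^(4t) + K_2e^(2t)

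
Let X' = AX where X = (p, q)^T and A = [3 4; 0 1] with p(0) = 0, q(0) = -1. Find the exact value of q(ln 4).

-4

A = [[3,4],[0,1]]; eigenvalues λ = 1, 3.
Eigenvectors: (2,-1) for λ=1, (1,0) for λ=3.
From the initial condition, c_1 = 1, c_2 = -2.
q(ln 4) = (1)(4^1)(-1) + (-2)(4^3)(0) = -4.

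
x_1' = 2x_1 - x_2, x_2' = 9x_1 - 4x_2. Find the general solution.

x_1(t) = -C_1e^(-t) - C_2te^(-t), x_2(t) = -3C_1e^(-t) - 3C_2te^(-t) + C_2e^(-t)

Coefficient matrix A = [[2, -1], [9, -4]].
Characteristic polynomial det(A - λI) = λ^2 + 2λ + 1 = 0.
Single eigenvalue λ = -1 with algebraic multiplicity 2.
Eigenvector v = (-1,-3); generalized eigenvector w with (A-λI)w=v is (0,1).
General solution: e^(-t)[C_1·v + C_2·(t·v + w)].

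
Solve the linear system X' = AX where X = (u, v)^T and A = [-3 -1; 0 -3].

Coefficient matrix A = [[-3, -1], [0, -3]].
Characteristic polynomial det(A - λI) = λ^2 + 6λ + 9 = 0.
Single eigenvalue λ = -3 with algebraic multiplicity 2.
Eigenvector v = (1,0); generalized eigenvector w with (A-λI)w=v is (-1,-1).
General solution: e^(-3t)[C_1·v + C_2·(t·v + w)].

u(t) = C_1e^(-3t) + C_2te^(-3t) - C_2e^(-3t), v(t) = -C_2e^(-3t)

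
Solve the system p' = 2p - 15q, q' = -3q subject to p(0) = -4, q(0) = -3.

Coefficient matrix A = [[2, -15], [0, -3]].
Characteristic polynomial det(A - λI) = λ^2 + λ - 6 = 0.
Eigenvalues λ = 2, -3.
For λ=2: (A-λI) row 1 is [0, -15], so an eigenvector is (1, 0).
For λ=-3: (A-λI) row 1 is [5, -15], so an eigenvector is (3, 1).
General solution: K_1e^(2t)(1,0) + K_2e^(-3t)(3,1).
Applying p(0)=-4, q(0)=-3 gives K_1=5, K_2=-3.

p(t) = 5e^(2t) - 9e^(-3t), q(t) = -3e^(-3t)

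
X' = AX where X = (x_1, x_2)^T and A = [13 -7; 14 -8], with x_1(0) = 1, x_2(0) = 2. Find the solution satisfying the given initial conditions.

x_1(t) = e^(-t), x_2(t) = 2e^(-t)

Coefficient matrix A = [[13, -7], [14, -8]].
Characteristic polynomial det(A - λI) = λ^2 - 5λ - 6 = 0.
Eigenvalues λ = -1, 6.
For λ=-1: (A-λI) row 1 is [14, -7], so an eigenvector is (1, 2).
For λ=6: (A-λI) row 1 is [7, -7], so an eigenvector is (-1, -1).
General solution: C_1e^(-t)(1,2) + C_2e^(6t)(-1,-1).
Applying x_1(0)=1, x_2(0)=2 gives C_1=1, C_2=0.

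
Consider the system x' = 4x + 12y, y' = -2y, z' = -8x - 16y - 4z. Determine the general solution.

Coefficient matrix A = [[4, 12, 0], [0, -2, 0], [-8, -16, -4]].
det(A - λI) = 0 gives eigenvalues λ = -2, 4, -4.
For λ=-2: eigenvector (-2,1,0).
For λ=4: eigenvector (1,0,-1).
For λ=-4: eigenvector (0,0,1).
General solution: C_1e^(-2t)(-2,1,0) + C_2e^(4t)(1,0,-1) + C_3e^(-4t)(0,0,1).

x(t) = -2C_1e^(-2t) + C_2e^(4t), y(t) = C_1e^(-2t), z(t) = -C_2e^(4t) + C_3e^(-4t)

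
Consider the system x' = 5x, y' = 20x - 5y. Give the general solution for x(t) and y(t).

x(t) = -C_1e^(5t), y(t) = -2C_1e^(5t) + C_2e^(-5t)

Coefficient matrix A = [[5, 0], [20, -5]].
Characteristic polynomial det(A - λI) = λ^2 - 25 = 0.
Eigenvalues λ = 5, -5.
For λ=5: (A-λI) row 2 is [20, -10], so an eigenvector is (-1, -2).
For λ=-5: (A-λI) row 1 is [10, 0], so an eigenvector is (0, 1).
General solution: C_1e^(5t)(-1,-2) + C_2e^(-5t)(0,1).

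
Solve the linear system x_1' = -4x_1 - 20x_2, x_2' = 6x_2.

Coefficient matrix A = [[-4, -20], [0, 6]].
Characteristic polynomial det(A - λI) = λ^2 - 2λ - 24 = 0.
Eigenvalues λ = 6, -4.
For λ=6: (A-λI) row 1 is [-10, -20], so an eigenvector is (-2, 1).
For λ=-4: (A-λI) row 1 is [0, -20], so an eigenvector is (1, 0).
General solution: c_1e^(6t)(-2,1) + c_2e^(-4t)(1,0).

x_1(t) = -2c_1e^(6t) + c_2e^(-4t), x_2(t) = c_1e^(6t)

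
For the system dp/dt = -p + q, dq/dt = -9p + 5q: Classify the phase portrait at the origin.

A = [[-1,1],[-9,5]]; det(A-λI) = λ^2 - 4λ + 4.
repeated λ = 2 with a single eigenvector.

unstable improper node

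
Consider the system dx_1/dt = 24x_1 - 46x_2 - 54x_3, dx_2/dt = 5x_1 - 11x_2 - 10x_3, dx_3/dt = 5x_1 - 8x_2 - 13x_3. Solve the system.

Coefficient matrix A = [[24, -46, -54], [5, -11, -10], [5, -8, -13]].
det(A - λI) = 0 gives eigenvalues λ = -3, 4, -1.
For λ=-3: eigenvector (2,0,1).
For λ=4: eigenvector (5,1,1).
For λ=-1: eigenvector (-4,-1,-1).
General solution: K_1e^(-3t)(2,0,1) + K_2e^(4t)(5,1,1) + K_3e^(-t)(-4,-1,-1).

x_1(t) = 2K_1e^(-3t) + 5K_2e^(4t) - 4K_3e^(-t), x_2(t) = K_2e^(4t) - K_3e^(-t), x_3(t) = K_1e^(-3t) + K_2e^(4t) - K_3e^(-t)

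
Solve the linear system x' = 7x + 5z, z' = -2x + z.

Coefficient matrix A = [[7, 5], [-2, 1]].
Characteristic polynomial det(A - λI) = λ^2 - 8λ + 17 = 0.
Eigenvalues λ = 4 ± i (complex conjugate pair).
For λ=4+i: an eigenvector is (1,-1) - i(-2,1) = (1 + 2i, -1 - i).
A real fundamental pair from Re and Im of e^((4+i)t)v: X_1 = e^(4t)(cos(t)·(1,-1) + sin(t)·(-2,1)), X_2 = e^(4t)(sin(t)·(1,-1) - cos(t)·(-2,1)).
General solution: C_1X_1 + C_2X_2.

x(t) = -2C_1e^(4t)sin(t) + C_1e^(4t)cos(t) + C_2e^(4t)sin(t) + 2C_2e^(4t)cos(t), z(t) = C_1e^(4t)sin(t) - C_1e^(4t)cos(t) - C_2e^(4t)sin(t) - C_2e^(4t)cos(t)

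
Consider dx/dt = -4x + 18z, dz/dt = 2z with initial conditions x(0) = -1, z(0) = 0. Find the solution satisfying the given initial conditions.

Coefficient matrix A = [[-4, 18], [0, 2]].
Characteristic polynomial det(A - λI) = λ^2 + 2λ - 8 = 0.
Eigenvalues λ = 2, -4.
For λ=2: (A-λI) row 1 is [-6, 18], so an eigenvector is (3, 1).
For λ=-4: (A-λI) row 1 is [0, 18], so an eigenvector is (1, 0).
General solution: C_1e^(2t)(3,1) + C_2e^(-4t)(1,0).
Applying x(0)=-1, z(0)=0 gives C_1=0, C_2=-1.

x(t) = -e^(-4t), z(t) = 0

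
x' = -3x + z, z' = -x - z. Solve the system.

x(t) = C_1e^(-2t) + C_2te^(-2t) - C_2e^(-2t), z(t) = C_1e^(-2t) + C_2te^(-2t)

Coefficient matrix A = [[-3, 1], [-1, -1]].
Characteristic polynomial det(A - λI) = λ^2 + 4λ + 4 = 0.
Single eigenvalue λ = -2 with algebraic multiplicity 2.
Eigenvector v = (1,1); generalized eigenvector w with (A-λI)w=v is (-1,0).
General solution: e^(-2t)[C_1·v + C_2·(t·v + w)].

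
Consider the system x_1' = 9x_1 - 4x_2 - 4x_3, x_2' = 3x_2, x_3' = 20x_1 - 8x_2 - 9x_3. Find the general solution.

x_1(t) = 2K_1e^(-t) - 2K_2e^(3t) + K_3e^(t), x_2(t) = K_2e^(3t), x_3(t) = 5K_1e^(-t) - 4K_2e^(3t) + 2K_3e^(t)

Coefficient matrix A = [[9, -4, -4], [0, 3, 0], [20, -8, -9]].
det(A - λI) = 0 gives eigenvalues λ = -1, 3, 1.
For λ=-1: eigenvector (2,0,5).
For λ=3: eigenvector (-2,1,-4).
For λ=1: eigenvector (1,0,2).
General solution: K_1e^(-t)(2,0,5) + K_2e^(3t)(-2,1,-4) + K_3e^(t)(1,0,2).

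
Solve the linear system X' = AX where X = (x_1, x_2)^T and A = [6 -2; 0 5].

x_1(t) = K_1e^(6t) + 2K_2e^(5t), x_2(t) = K_2e^(5t)

Coefficient matrix A = [[6, -2], [0, 5]].
Characteristic polynomial det(A - λI) = λ^2 - 11λ + 30 = 0.
Eigenvalues λ = 6, 5.
For λ=6: (A-λI) row 1 is [0, -2], so an eigenvector is (1, 0).
For λ=5: (A-λI) row 1 is [1, -2], so an eigenvector is (2, 1).
General solution: K_1e^(6t)(1,0) + K_2e^(5t)(2,1).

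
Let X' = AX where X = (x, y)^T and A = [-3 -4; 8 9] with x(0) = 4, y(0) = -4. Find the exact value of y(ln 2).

-8

A = [[-3,-4],[8,9]]; eigenvalues λ = 5, 1.
Eigenvectors: (1,-2) for λ=5, (-1,1) for λ=1.
From the initial condition, c_1 = 0, c_2 = -4.
y(ln 2) = (0)(2^5)(-2) + (-4)(2^1)(1) = -8.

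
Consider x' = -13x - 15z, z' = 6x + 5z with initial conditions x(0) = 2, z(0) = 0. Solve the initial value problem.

Coefficient matrix A = [[-13, -15], [6, 5]].
Characteristic polynomial det(A - λI) = λ^2 + 8λ + 25 = 0.
Eigenvalues λ = -4 ± 3i (complex conjugate pair).
For λ=-4+3i: an eigenvector is (-2,1) - i(1,-1) = (-2 - i, 1 + i).
A real fundamental pair from Re and Im of e^((-4+3i)t)v: X_1 = e^(-4t)(cos(3t)·(-2,1) + sin(3t)·(1,-1)), X_2 = e^(-4t)(sin(3t)·(-2,1) - cos(3t)·(1,-1)).
General solution: K_1X_1 + K_2X_2.
Applying x(0)=2, z(0)=0 gives K_1=-2, K_2=2.

x(t) = -6e^(-4t)sin(3t) + 2e^(-4t)cos(3t), z(t) = 4e^(-4t)sin(3t)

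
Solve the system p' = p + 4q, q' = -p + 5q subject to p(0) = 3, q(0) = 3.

Coefficient matrix A = [[1, 4], [-1, 5]].
Characteristic polynomial det(A - λI) = λ^2 - 6λ + 9 = 0.
Single eigenvalue λ = 3 with algebraic multiplicity 2.
Eigenvector v = (-2,-1); generalized eigenvector w with (A-λI)w=v is (1,0).
General solution: e^(3t)[c_1·v + c_2·(t·v + w)].
Applying p(0)=3, q(0)=3 gives c_1=-3, c_2=-3.

p(t) = 6te^(3t) + 3e^(3t), q(t) = 3te^(3t) + 3e^(3t)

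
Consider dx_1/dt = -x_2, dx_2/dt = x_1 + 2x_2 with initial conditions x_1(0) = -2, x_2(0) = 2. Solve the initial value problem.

Coefficient matrix A = [[0, -1], [1, 2]].
Characteristic polynomial det(A - λI) = λ^2 - 2λ + 1 = 0.
Single eigenvalue λ = 1 with algebraic multiplicity 2.
Eigenvector v = (1,-1); generalized eigenvector w with (A-λI)w=v is (1,-2).
General solution: e^(t)[C_1·v + C_2·(t·v + w)].
Applying x_1(0)=-2, x_2(0)=2 gives C_1=-2, C_2=0.

x_1(t) = -2e^(t), x_2(t) = 2e^(t)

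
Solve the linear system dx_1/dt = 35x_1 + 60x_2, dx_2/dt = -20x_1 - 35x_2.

x_1(t) = 2K_1e^(5t) + 3K_2e^(-5t), x_2(t) = -K_1e^(5t) - 2K_2e^(-5t)

Coefficient matrix A = [[35, 60], [-20, -35]].
Characteristic polynomial det(A - λI) = λ^2 - 25 = 0.
Eigenvalues λ = 5, -5.
For λ=5: (A-λI) row 1 is [30, 60], so an eigenvector is (2, -1).
For λ=-5: (A-λI) row 1 is [40, 60], so an eigenvector is (3, -2).
General solution: K_1e^(5t)(2,-1) + K_2e^(-5t)(3,-2).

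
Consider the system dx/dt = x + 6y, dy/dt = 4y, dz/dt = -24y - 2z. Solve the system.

x(t) = -c_2e^(t) + 2c_3e^(4t), y(t) = c_3e^(4t), z(t) = c_1e^(-2t) - 4c_3e^(4t)

Coefficient matrix A = [[1, 6, 0], [0, 4, 0], [0, -24, -2]].
det(A - λI) = 0 gives eigenvalues λ = -2, 1, 4.
For λ=-2: eigenvector (0,0,1).
For λ=1: eigenvector (-1,0,0).
For λ=4: eigenvector (2,1,-4).
General solution: c_1e^(-2t)(0,0,1) + c_2e^(t)(-1,0,0) + c_3e^(4t)(2,1,-4).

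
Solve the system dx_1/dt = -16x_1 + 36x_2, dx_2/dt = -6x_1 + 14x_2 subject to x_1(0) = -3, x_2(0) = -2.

x_1(t) = -6e^(2t) + 3e^(-4t), x_2(t) = -3e^(2t) + e^(-4t)

Coefficient matrix A = [[-16, 36], [-6, 14]].
Characteristic polynomial det(A - λI) = λ^2 + 2λ - 8 = 0.
Eigenvalues λ = 2, -4.
For λ=2: (A-λI) row 1 is [-18, 36], so an eigenvector is (2, 1).
For λ=-4: (A-λI) row 1 is [-12, 36], so an eigenvector is (-3, -1).
General solution: C_1e^(2t)(2,1) + C_2e^(-4t)(-3,-1).
Applying x_1(0)=-3, x_2(0)=-2 gives C_1=-3, C_2=-1.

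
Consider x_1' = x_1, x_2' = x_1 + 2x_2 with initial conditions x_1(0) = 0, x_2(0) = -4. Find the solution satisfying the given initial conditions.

Coefficient matrix A = [[1, 0], [1, 2]].
Characteristic polynomial det(A - λI) = λ^2 - 3λ + 2 = 0.
Eigenvalues λ = 2, 1.
For λ=2: (A-λI) row 1 is [-1, 0], so an eigenvector is (0, 1).
For λ=1: (A-λI) row 2 is [1, 1], so an eigenvector is (-1, 1).
General solution: K_1e^(2t)(0,1) + K_2e^(t)(-1,1).
Applying x_1(0)=0, x_2(0)=-4 gives K_1=-4, K_2=0.

x_1(t) = 0, x_2(t) = -4e^(2t)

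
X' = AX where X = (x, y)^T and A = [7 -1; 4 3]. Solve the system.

x(t) = K_1e^(5t) + K_2te^(5t) - K_2e^(5t), y(t) = 2K_1e^(5t) + 2K_2te^(5t) - 3K_2e^(5t)

Coefficient matrix A = [[7, -1], [4, 3]].
Characteristic polynomial det(A - λI) = λ^2 - 10λ + 25 = 0.
Single eigenvalue λ = 5 with algebraic multiplicity 2.
Eigenvector v = (1,2); generalized eigenvector w with (A-λI)w=v is (-1,-3).
General solution: e^(5t)[K_1·v + K_2·(t·v + w)].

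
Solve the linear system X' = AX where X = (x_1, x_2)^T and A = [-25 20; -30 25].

Coefficient matrix A = [[-25, 20], [-30, 25]].
Characteristic polynomial det(A - λI) = λ^2 - 25 = 0.
Eigenvalues λ = -5, 5.
For λ=-5: (A-λI) row 1 is [-20, 20], so an eigenvector is (1, 1).
For λ=5: (A-λI) row 1 is [-30, 20], so an eigenvector is (2, 3).
General solution: C_1e^(-5t)(1,1) + C_2e^(5t)(2,3).

x_1(t) = C_1e^(-5t) + 2C_2e^(5t), x_2(t) = C_1e^(-5t) + 3C_2e^(5t)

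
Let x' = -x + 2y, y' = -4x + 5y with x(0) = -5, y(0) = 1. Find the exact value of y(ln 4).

724

A = [[-1,2],[-4,5]]; eigenvalues λ = 3, 1.
Eigenvectors: (-1,-2) for λ=3, (-1,-1) for λ=1.
From the initial condition, c_1 = -6, c_2 = 11.
y(ln 4) = (-6)(4^3)(-2) + (11)(4^1)(-1) = 724.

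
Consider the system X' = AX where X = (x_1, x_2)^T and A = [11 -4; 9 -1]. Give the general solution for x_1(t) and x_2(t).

Coefficient matrix A = [[11, -4], [9, -1]].
Characteristic polynomial det(A - λI) = λ^2 - 10λ + 25 = 0.
Single eigenvalue λ = 5 with algebraic multiplicity 2.
Eigenvector v = (-2,-3); generalized eigenvector w with (A-λI)w=v is (-1,-1).
General solution: e^(5t)[C_1·v + C_2·(t·v + w)].

x_1(t) = -2C_1e^(5t) - 2C_2te^(5t) - C_2e^(5t), x_2(t) = -3C_1e^(5t) - 3C_2te^(5t) - C_2e^(5t)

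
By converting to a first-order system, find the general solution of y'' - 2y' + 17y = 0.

Let x_1 = y, x_2 = y'. Then x_1' = x_2 and x_2' = -17x_1 + 2x_2.
A = [[0,1],[-17,2]]; det(A-λI) = λ^2 - 2λ + 17.
Eigenvalues λ = 1 ± 4i.

y(t) = c_1e^(t)cos(4t) + c_2e^(t)sin(4t)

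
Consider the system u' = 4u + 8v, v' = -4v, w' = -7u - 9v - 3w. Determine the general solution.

u(t) = -K_1e^(-4t) + K_2e^(4t), v(t) = K_1e^(-4t), w(t) = 2K_1e^(-4t) - K_2e^(4t) + K_3e^(-3t)

Coefficient matrix A = [[4, 8, 0], [0, -4, 0], [-7, -9, -3]].
det(A - λI) = 0 gives eigenvalues λ = -4, 4, -3.
For λ=-4: eigenvector (-1,1,2).
For λ=4: eigenvector (1,0,-1).
For λ=-3: eigenvector (0,0,1).
General solution: K_1e^(-4t)(-1,1,2) + K_2e^(4t)(1,0,-1) + K_3e^(-3t)(0,0,1).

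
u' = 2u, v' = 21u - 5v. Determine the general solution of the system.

Coefficient matrix A = [[2, 0], [21, -5]].
Characteristic polynomial det(A - λI) = λ^2 + 3λ - 10 = 0.
Eigenvalues λ = 2, -5.
For λ=2: (A-λI) row 2 is [21, -7], so an eigenvector is (-1, -3).
For λ=-5: (A-λI) row 1 is [7, 0], so an eigenvector is (0, -1).
General solution: K_1e^(2t)(-1,-3) + K_2e^(-5t)(0,-1).

u(t) = -K_1e^(2t), v(t) = -3K_1e^(2t) - K_2e^(-5t)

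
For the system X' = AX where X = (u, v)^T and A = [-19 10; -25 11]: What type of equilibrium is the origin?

stable spiral

A = [[-19,10],[-25,11]]; det(A-λI) = λ^2 + 8λ + 41.
λ = -4 ± 5i: negative real part.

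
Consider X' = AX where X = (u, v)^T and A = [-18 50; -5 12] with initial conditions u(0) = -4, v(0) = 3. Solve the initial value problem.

Coefficient matrix A = [[-18, 50], [-5, 12]].
Characteristic polynomial det(A - λI) = λ^2 + 6λ + 34 = 0.
Eigenvalues λ = -3 ± 5i (complex conjugate pair).
For λ=-3+5i: an eigenvector is (-3,-1) - i(-1,0) = (-3 + i, -1).
A real fundamental pair from Re and Im of e^((-3+5i)t)v: X_1 = e^(-3t)(cos(5t)·(-3,-1) + sin(5t)·(-1,0)), X_2 = e^(-3t)(sin(5t)·(-3,-1) - cos(5t)·(-1,0)).
General solution: c_1X_1 + c_2X_2.
Applying u(0)=-4, v(0)=3 gives c_1=-3, c_2=-13.

u(t) = 42e^(-3t)sin(5t) - 4e^(-3t)cos(5t), v(t) = 13e^(-3t)sin(5t) + 3e^(-3t)cos(5t)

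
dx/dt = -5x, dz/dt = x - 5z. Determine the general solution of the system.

x(t) = -K_2e^(-5t), z(t) = -K_1e^(-5t) - K_2te^(-5t) - 3K_2e^(-5t)

Coefficient matrix A = [[-5, 0], [1, -5]].
Characteristic polynomial det(A - λI) = λ^2 + 10λ + 25 = 0.
Single eigenvalue λ = -5 with algebraic multiplicity 2.
Eigenvector v = (0,-1); generalized eigenvector w with (A-λI)w=v is (-1,-3).
General solution: e^(-5t)[K_1·v + K_2·(t·v + w)].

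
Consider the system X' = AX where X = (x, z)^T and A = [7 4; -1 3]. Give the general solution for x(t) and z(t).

x(t) = -2C_1e^(5t) - 2C_2te^(5t) + 3C_2e^(5t), z(t) = C_1e^(5t) + C_2te^(5t) - 2C_2e^(5t)

Coefficient matrix A = [[7, 4], [-1, 3]].
Characteristic polynomial det(A - λI) = λ^2 - 10λ + 25 = 0.
Single eigenvalue λ = 5 with algebraic multiplicity 2.
Eigenvector v = (-2,1); generalized eigenvector w with (A-λI)w=v is (3,-2).
General solution: e^(5t)[C_1·v + C_2·(t·v + w)].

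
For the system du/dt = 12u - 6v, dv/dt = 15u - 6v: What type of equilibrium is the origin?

unstable spiral

A = [[12,-6],[15,-6]]; det(A-λI) = λ^2 - 6λ + 18.
λ = 3 ± 3i: positive real part.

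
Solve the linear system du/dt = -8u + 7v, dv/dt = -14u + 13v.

Coefficient matrix A = [[-8, 7], [-14, 13]].
Characteristic polynomial det(A - λI) = λ^2 - 5λ - 6 = 0.
Eigenvalues λ = -1, 6.
For λ=-1: (A-λI) row 1 is [-7, 7], so an eigenvector is (1, 1).
For λ=6: (A-λI) row 1 is [-14, 7], so an eigenvector is (1, 2).
General solution: c_1e^(-t)(1,1) + c_2e^(6t)(1,2).

u(t) = c_1e^(-t) + c_2e^(6t), v(t) = c_1e^(-t) + 2c_2e^(6t)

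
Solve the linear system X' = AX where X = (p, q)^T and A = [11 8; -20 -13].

Coefficient matrix A = [[11, 8], [-20, -13]].
Characteristic polynomial det(A - λI) = λ^2 + 2λ + 17 = 0.
Eigenvalues λ = -1 ± 4i (complex conjugate pair).
For λ=-1+4i: an eigenvector is (-1,2) - i(1,-1) = (-1 - i, 2 + i).
A real fundamental pair from Re and Im of e^((-1+4i)t)v: X_1 = e^(-t)(cos(4t)·(-1,2) + sin(4t)·(1,-1)), X_2 = e^(-t)(sin(4t)·(-1,2) - cos(4t)·(1,-1)).
General solution: K_1X_1 + K_2X_2.

p(t) = K_1e^(-t)sin(4t) - K_1e^(-t)cos(4t) - K_2e^(-t)sin(4t) - K_2e^(-t)cos(4t), q(t) = -K_1e^(-t)sin(4t) + 2K_1e^(-t)cos(4t) + 2K_2e^(-t)sin(4t) + K_2e^(-t)cos(4t)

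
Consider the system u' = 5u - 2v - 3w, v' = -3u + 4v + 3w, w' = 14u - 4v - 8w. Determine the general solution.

u(t) = C_1e^(t) - 2C_2e^(2t) + C_3e^(-2t), v(t) = -C_1e^(t) + 3C_2e^(2t) - C_3e^(-2t), w(t) = 2C_1e^(t) - 4C_2e^(2t) + 3C_3e^(-2t)

Coefficient matrix A = [[5, -2, -3], [-3, 4, 3], [14, -4, -8]].
det(A - λI) = 0 gives eigenvalues λ = 1, 2, -2.
For λ=1: eigenvector (1,-1,2).
For λ=2: eigenvector (-2,3,-4).
For λ=-2: eigenvector (1,-1,3).
General solution: C_1e^(t)(1,-1,2) + C_2e^(2t)(-2,3,-4) + C_3e^(-2t)(1,-1,3).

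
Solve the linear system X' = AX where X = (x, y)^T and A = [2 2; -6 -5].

x(t) = c_1e^(-2t) + 2c_2e^(-t), y(t) = -2c_1e^(-2t) - 3c_2e^(-t)

Coefficient matrix A = [[2, 2], [-6, -5]].
Characteristic polynomial det(A - λI) = λ^2 + 3λ + 2 = 0.
Eigenvalues λ = -2, -1.
For λ=-2: (A-λI) row 1 is [4, 2], so an eigenvector is (1, -2).
For λ=-1: (A-λI) row 1 is [3, 2], so an eigenvector is (2, -3).
General solution: c_1e^(-2t)(1,-2) + c_2e^(-t)(2,-3).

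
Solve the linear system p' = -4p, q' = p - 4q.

p(t) = -K_2e^(-4t), q(t) = -K_1e^(-4t) - K_2te^(-4t) + 3K_2e^(-4t)

Coefficient matrix A = [[-4, 0], [1, -4]].
Characteristic polynomial det(A - λI) = λ^2 + 8λ + 16 = 0.
Single eigenvalue λ = -4 with algebraic multiplicity 2.
Eigenvector v = (0,-1); generalized eigenvector w with (A-λI)w=v is (-1,3).
General solution: e^(-4t)[K_1·v + K_2·(t·v + w)].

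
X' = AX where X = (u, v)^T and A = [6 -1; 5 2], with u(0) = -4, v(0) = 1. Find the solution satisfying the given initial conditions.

u(t) = -9e^(4t)sin(t) - 4e^(4t)cos(t), v(t) = -22e^(4t)sin(t) + e^(4t)cos(t)

Coefficient matrix A = [[6, -1], [5, 2]].
Characteristic polynomial det(A - λI) = λ^2 - 8λ + 17 = 0.
Eigenvalues λ = 4 ± i (complex conjugate pair).
For λ=4+i: an eigenvector is (0,-1) - i(1,2) = (0 - i, -1 - 2i).
A real fundamental pair from Re and Im of e^((4+i)t)v: X_1 = e^(4t)(cos(t)·(0,-1) + sin(t)·(1,2)), X_2 = e^(4t)(sin(t)·(0,-1) - cos(t)·(1,2)).
General solution: c_1X_1 + c_2X_2.
Applying u(0)=-4, v(0)=1 gives c_1=-9, c_2=4.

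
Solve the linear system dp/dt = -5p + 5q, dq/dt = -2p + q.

Coefficient matrix A = [[-5, 5], [-2, 1]].
Characteristic polynomial det(A - λI) = λ^2 + 4λ + 5 = 0.
Eigenvalues λ = -2 ± i (complex conjugate pair).
For λ=-2+i: an eigenvector is (-1,-1) - i(-2,-1) = (-1 + 2i, -1 + i).
A real fundamental pair from Re and Im of e^((-2+i)t)v: X_1 = e^(-2t)(cos(t)·(-1,-1) + sin(t)·(-2,-1)), X_2 = e^(-2t)(sin(t)·(-1,-1) - cos(t)·(-2,-1)).
General solution: C_1X_1 + C_2X_2.

p(t) = -2C_1e^(-2t)sin(t) - C_1e^(-2t)cos(t) - C_2e^(-2t)sin(t) + 2C_2e^(-2t)cos(t), q(t) = -C_1e^(-2t)sin(t) - C_1e^(-2t)cos(t) - C_2e^(-2t)sin(t) + C_2e^(-2t)cos(t)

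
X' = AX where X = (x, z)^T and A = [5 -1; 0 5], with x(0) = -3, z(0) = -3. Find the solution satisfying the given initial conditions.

x(t) = 3te^(5t) - 3e^(5t), z(t) = -3e^(5t)

Coefficient matrix A = [[5, -1], [0, 5]].
Characteristic polynomial det(A - λI) = λ^2 - 10λ + 25 = 0.
Single eigenvalue λ = 5 with algebraic multiplicity 2.
Eigenvector v = (1,0); generalized eigenvector w with (A-λI)w=v is (3,-1).
General solution: e^(5t)[C_1·v + C_2·(t·v + w)].
Applying x(0)=-3, z(0)=-3 gives C_1=-12, C_2=3.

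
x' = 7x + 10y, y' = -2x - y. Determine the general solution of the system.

Coefficient matrix A = [[7, 10], [-2, -1]].
Characteristic polynomial det(A - λI) = λ^2 - 6λ + 13 = 0.
Eigenvalues λ = 3 ± 2i (complex conjugate pair).
For λ=3+2i: an eigenvector is (1,0) - i(2,-1) = (1 - 2i, 0 + i).
A real fundamental pair from Re and Im of e^((3+2i)t)v: X_1 = e^(3t)(cos(2t)·(1,0) + sin(2t)·(2,-1)), X_2 = e^(3t)(sin(2t)·(1,0) - cos(2t)·(2,-1)).
General solution: K_1X_1 + K_2X_2.

x(t) = 2K_1e^(3t)sin(2t) + K_1e^(3t)cos(2t) + K_2e^(3t)sin(2t) - 2K_2e^(3t)cos(2t), y(t) = -K_1e^(3t)sin(2t) + K_2e^(3t)cos(2t)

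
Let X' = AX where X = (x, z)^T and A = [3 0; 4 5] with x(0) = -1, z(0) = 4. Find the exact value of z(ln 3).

540

A = [[3,0],[4,5]]; eigenvalues λ = 3, 5.
Eigenvectors: (1,-2) for λ=3, (0,1) for λ=5.
From the initial condition, c_1 = -1, c_2 = 2.
z(ln 3) = (-1)(3^3)(-2) + (2)(3^5)(1) = 540.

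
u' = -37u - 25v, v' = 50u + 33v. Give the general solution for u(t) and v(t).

u(t) = c_1e^(-2t)sin(5t) + 2c_1e^(-2t)cos(5t) + 2c_2e^(-2t)sin(5t) - c_2e^(-2t)cos(5t), v(t) = -c_1e^(-2t)sin(5t) - 3c_1e^(-2t)cos(5t) - 3c_2e^(-2t)sin(5t) + c_2e^(-2t)cos(5t)

Coefficient matrix A = [[-37, -25], [50, 33]].
Characteristic polynomial det(A - λI) = λ^2 + 4λ + 29 = 0.
Eigenvalues λ = -2 ± 5i (complex conjugate pair).
For λ=-2+5i: an eigenvector is (2,-3) - i(1,-1) = (2 - i, -3 + i).
A real fundamental pair from Re and Im of e^((-2+5i)t)v: X_1 = e^(-2t)(cos(5t)·(2,-3) + sin(5t)·(1,-1)), X_2 = e^(-2t)(sin(5t)·(2,-3) - cos(5t)·(1,-1)).
General solution: c_1X_1 + c_2X_2.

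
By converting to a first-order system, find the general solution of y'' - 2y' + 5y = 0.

y(t) = c_1e^(t)cos(2t) + c_2e^(t)sin(2t)

Let x_1 = y, x_2 = y'. Then x_1' = x_2 and x_2' = -5x_1 + 2x_2.
A = [[0,1],[-5,2]]; det(A-λI) = λ^2 - 2λ + 5.
Eigenvalues λ = 1 ± 2i.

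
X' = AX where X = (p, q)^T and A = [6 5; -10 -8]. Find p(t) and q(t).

Coefficient matrix A = [[6, 5], [-10, -8]].
Characteristic polynomial det(A - λI) = λ^2 + 2λ + 2 = 0.
Eigenvalues λ = -1 ± i (complex conjugate pair).
For λ=-1+i: an eigenvector is (2,-3) - i(-1,1) = (2 + i, -3 - i).
A real fundamental pair from Re and Im of e^((-1+i)t)v: X_1 = e^(-t)(cos(t)·(2,-3) + sin(t)·(-1,1)), X_2 = e^(-t)(sin(t)·(2,-3) - cos(t)·(-1,1)).
General solution: K_1X_1 + K_2X_2.

p(t) = -K_1e^(-t)sin(t) + 2K_1e^(-t)cos(t) + 2K_2e^(-t)sin(t) + K_2e^(-t)cos(t), q(t) = K_1e^(-t)sin(t) - 3K_1e^(-t)cos(t) - 3K_2e^(-t)sin(t) - K_2e^(-t)cos(t)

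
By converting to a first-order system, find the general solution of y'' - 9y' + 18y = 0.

y(t) = C_1e^(3t) + C_2e^(6t)

Let x_1 = y, x_2 = y'. Then x_1' = x_2 and x_2' = -18x_1 + 9x_2.
A = [[0,1],[-18,9]]; det(A-λI) = λ^2 - 9λ + 18.
Eigenvalues λ = 3, 6 with eigenvectors (1,3), (1,6).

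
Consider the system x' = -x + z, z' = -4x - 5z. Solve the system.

x(t) = C_1e^(-3t) + C_2te^(-3t) - C_2e^(-3t), z(t) = -2C_1e^(-3t) - 2C_2te^(-3t) + 3C_2e^(-3t)

Coefficient matrix A = [[-1, 1], [-4, -5]].
Characteristic polynomial det(A - λI) = λ^2 + 6λ + 9 = 0.
Single eigenvalue λ = -3 with algebraic multiplicity 2.
Eigenvector v = (1,-2); generalized eigenvector w with (A-λI)w=v is (-1,3).
General solution: e^(-3t)[C_1·v + C_2·(t·v + w)].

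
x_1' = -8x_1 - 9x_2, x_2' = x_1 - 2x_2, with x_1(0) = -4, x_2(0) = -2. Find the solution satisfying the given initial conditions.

Coefficient matrix A = [[-8, -9], [1, -2]].
Characteristic polynomial det(A - λI) = λ^2 + 10λ + 25 = 0.
Single eigenvalue λ = -5 with algebraic multiplicity 2.
Eigenvector v = (-3,1); generalized eigenvector w with (A-λI)w=v is (1,0).
General solution: e^(-5t)[c_1·v + c_2·(t·v + w)].
Applying x_1(0)=-4, x_2(0)=-2 gives c_1=-2, c_2=-10.

x_1(t) = 30te^(-5t) - 4e^(-5t), x_2(t) = -10te^(-5t) - 2e^(-5t)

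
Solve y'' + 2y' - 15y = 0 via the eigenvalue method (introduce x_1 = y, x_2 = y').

Let x_1 = y, x_2 = y'. Then x_1' = x_2 and x_2' = 15x_1 - 2x_2.
A = [[0,1],[15,-2]]; det(A-λI) = λ^2 + 2λ - 15.
Eigenvalues λ = -5, 3 with eigenvectors (1,-5), (1,3).

y(t) = C_1e^(-5t) + C_2e^(3t)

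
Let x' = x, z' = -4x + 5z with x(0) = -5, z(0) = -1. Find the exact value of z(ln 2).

A = [[1,0],[-4,5]]; eigenvalues λ = 1, 5.
Eigenvectors: (-1,-1) for λ=1, (0,1) for λ=5.
From the initial condition, c_1 = 5, c_2 = 4.
z(ln 2) = (5)(2^1)(-1) + (4)(2^5)(1) = 118.

118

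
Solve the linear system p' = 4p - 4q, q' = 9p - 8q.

Coefficient matrix A = [[4, -4], [9, -8]].
Characteristic polynomial det(A - λI) = λ^2 + 4λ + 4 = 0.
Single eigenvalue λ = -2 with algebraic multiplicity 2.
Eigenvector v = (2,3); generalized eigenvector w with (A-λI)w=v is (-1,-2).
General solution: e^(-2t)[C_1·v + C_2·(t·v + w)].

p(t) = 2C_1e^(-2t) + 2C_2te^(-2t) - C_2e^(-2t), q(t) = 3C_1e^(-2t) + 3C_2te^(-2t) - 2C_2e^(-2t)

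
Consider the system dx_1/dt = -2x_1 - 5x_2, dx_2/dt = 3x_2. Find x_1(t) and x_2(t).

x_1(t) = -c_1e^(-2t) + c_2e^(3t), x_2(t) = -c_2e^(3t)

Coefficient matrix A = [[-2, -5], [0, 3]].
Characteristic polynomial det(A - λI) = λ^2 - λ - 6 = 0.
Eigenvalues λ = -2, 3.
For λ=-2: (A-λI) row 1 is [0, -5], so an eigenvector is (-1, 0).
For λ=3: (A-λI) row 1 is [-5, -5], so an eigenvector is (1, -1).
General solution: c_1e^(-2t)(-1,0) + c_2e^(3t)(1,-1).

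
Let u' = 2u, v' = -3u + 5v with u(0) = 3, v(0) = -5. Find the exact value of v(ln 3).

-1917

A = [[2,0],[-3,5]]; eigenvalues λ = 2, 5.
Eigenvectors: (1,1) for λ=2, (0,-1) for λ=5.
From the initial condition, c_1 = 3, c_2 = 8.
v(ln 3) = (3)(3^2)(1) + (8)(3^5)(-1) = -1917.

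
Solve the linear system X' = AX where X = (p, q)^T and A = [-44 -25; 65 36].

Coefficient matrix A = [[-44, -25], [65, 36]].
Characteristic polynomial det(A - λI) = λ^2 + 8λ + 41 = 0.
Eigenvalues λ = -4 ± 5i (complex conjugate pair).
For λ=-4+5i: an eigenvector is (-1,2) - i(-2,3) = (-1 + 2i, 2 - 3i).
A real fundamental pair from Re and Im of e^((-4+5i)t)v: X_1 = e^(-4t)(cos(5t)·(-1,2) + sin(5t)·(-2,3)), X_2 = e^(-4t)(sin(5t)·(-1,2) - cos(5t)·(-2,3)).
General solution: C_1X_1 + C_2X_2.

p(t) = -2C_1e^(-4t)sin(5t) - C_1e^(-4t)cos(5t) - C_2e^(-4t)sin(5t) + 2C_2e^(-4t)cos(5t), q(t) = 3C_1e^(-4t)sin(5t) + 2C_1e^(-4t)cos(5t) + 2C_2e^(-4t)sin(5t) - 3C_2e^(-4t)cos(5t)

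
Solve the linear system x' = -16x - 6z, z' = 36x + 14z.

Coefficient matrix A = [[-16, -6], [36, 14]].
Characteristic polynomial det(A - λI) = λ^2 + 2λ - 8 = 0.
Eigenvalues λ = 2, -4.
For λ=2: (A-λI) row 1 is [-18, -6], so an eigenvector is (1, -3).
For λ=-4: (A-λI) row 1 is [-12, -6], so an eigenvector is (-1, 2).
General solution: K_1e^(2t)(1,-3) + K_2e^(-4t)(-1,2).

x(t) = K_1e^(2t) - K_2e^(-4t), z(t) = -3K_1e^(2t) + 2K_2e^(-4t)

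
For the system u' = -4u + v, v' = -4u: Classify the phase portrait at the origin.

stable improper node

A = [[-4,1],[-4,0]]; det(A-λI) = λ^2 + 4λ + 4.
repeated λ = -2 with a single eigenvector.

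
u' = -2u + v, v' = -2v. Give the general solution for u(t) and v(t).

u(t) = c_1e^(-2t) + c_2te^(-2t) + 3c_2e^(-2t), v(t) = c_2e^(-2t)

Coefficient matrix A = [[-2, 1], [0, -2]].
Characteristic polynomial det(A - λI) = λ^2 + 4λ + 4 = 0.
Single eigenvalue λ = -2 with algebraic multiplicity 2.
Eigenvector v = (1,0); generalized eigenvector w with (A-λI)w=v is (3,1).
General solution: e^(-2t)[c_1·v + c_2·(t·v + w)].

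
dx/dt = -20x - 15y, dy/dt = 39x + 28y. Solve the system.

x(t) = -K_1e^(4t)sin(3t) + 2K_1e^(4t)cos(3t) + 2K_2e^(4t)sin(3t) + K_2e^(4t)cos(3t), y(t) = 2K_1e^(4t)sin(3t) - 3K_1e^(4t)cos(3t) - 3K_2e^(4t)sin(3t) - 2K_2e^(4t)cos(3t)

Coefficient matrix A = [[-20, -15], [39, 28]].
Characteristic polynomial det(A - λI) = λ^2 - 8λ + 25 = 0.
Eigenvalues λ = 4 ± 3i (complex conjugate pair).
For λ=4+3i: an eigenvector is (2,-3) - i(-1,2) = (2 + i, -3 - 2i).
A real fundamental pair from Re and Im of e^((4+3i)t)v: X_1 = e^(4t)(cos(3t)·(2,-3) + sin(3t)·(-1,2)), X_2 = e^(4t)(sin(3t)·(2,-3) - cos(3t)·(-1,2)).
General solution: K_1X_1 + K_2X_2.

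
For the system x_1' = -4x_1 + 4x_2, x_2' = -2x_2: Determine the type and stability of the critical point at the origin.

stable node

A = [[-4,4],[0,-2]]; det(A-λI) = λ^2 + 6λ + 8.
λ = -4, -2: both negative.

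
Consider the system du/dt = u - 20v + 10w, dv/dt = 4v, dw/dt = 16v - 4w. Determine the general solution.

Coefficient matrix A = [[1, -20, 10], [0, 4, 0], [0, 16, -4]].
det(A - λI) = 0 gives eigenvalues λ = 1, 4, -4.
For λ=1: eigenvector (1,0,0).
For λ=4: eigenvector (0,1,2).
For λ=-4: eigenvector (-2,0,1).
General solution: C_1e^(t)(1,0,0) + C_2e^(4t)(0,1,2) + C_3e^(-4t)(-2,0,1).

u(t) = C_1e^(t) - 2C_3e^(-4t), v(t) = C_2e^(4t), w(t) = 2C_2e^(4t) + C_3e^(-4t)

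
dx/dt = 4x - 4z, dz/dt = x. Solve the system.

Coefficient matrix A = [[4, -4], [1, 0]].
Characteristic polynomial det(A - λI) = λ^2 - 4λ + 4 = 0.
Single eigenvalue λ = 2 with algebraic multiplicity 2.
Eigenvector v = (2,1); generalized eigenvector w with (A-λI)w=v is (-3,-2).
General solution: e^(2t)[c_1·v + c_2·(t·v + w)].

x(t) = 2c_1e^(2t) + 2c_2te^(2t) - 3c_2e^(2t), z(t) = c_1e^(2t) + c_2te^(2t) - 2c_2e^(2t)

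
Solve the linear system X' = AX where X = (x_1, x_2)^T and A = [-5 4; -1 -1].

Coefficient matrix A = [[-5, 4], [-1, -1]].
Characteristic polynomial det(A - λI) = λ^2 + 6λ + 9 = 0.
Single eigenvalue λ = -3 with algebraic multiplicity 2.
Eigenvector v = (-2,-1); generalized eigenvector w with (A-λI)w=v is (-3,-2).
General solution: e^(-3t)[K_1·v + K_2·(t·v + w)].

x_1(t) = -2K_1e^(-3t) - 2K_2te^(-3t) - 3K_2e^(-3t), x_2(t) = -K_1e^(-3t) - K_2te^(-3t) - 2K_2e^(-3t)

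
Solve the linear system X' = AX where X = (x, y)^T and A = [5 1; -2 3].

Coefficient matrix A = [[5, 1], [-2, 3]].
Characteristic polynomial det(A - λI) = λ^2 - 8λ + 17 = 0.
Eigenvalues λ = 4 ± i (complex conjugate pair).
For λ=4+i: an eigenvector is (0,1) - i(1,-1) = (0 - i, 1 + i).
A real fundamental pair from Re and Im of e^((4+i)t)v: X_1 = e^(4t)(cos(t)·(0,1) + sin(t)·(1,-1)), X_2 = e^(4t)(sin(t)·(0,1) - cos(t)·(1,-1)).
General solution: C_1X_1 + C_2X_2.

x(t) = C_1e^(4t)sin(t) - C_2e^(4t)cos(t), y(t) = -C_1e^(4t)sin(t) + C_1e^(4t)cos(t) + C_2e^(4t)sin(t) + C_2e^(4t)cos(t)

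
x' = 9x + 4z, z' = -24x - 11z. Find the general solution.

x(t) = -C_1e^(t) - C_2e^(-3t), z(t) = 2C_1e^(t) + 3C_2e^(-3t)

Coefficient matrix A = [[9, 4], [-24, -11]].
Characteristic polynomial det(A - λI) = λ^2 + 2λ - 3 = 0.
Eigenvalues λ = 1, -3.
For λ=1: (A-λI) row 1 is [8, 4], so an eigenvector is (-1, 2).
For λ=-3: (A-λI) row 1 is [12, 4], so an eigenvector is (-1, 3).
General solution: C_1e^(t)(-1,2) + C_2e^(-3t)(-1,3).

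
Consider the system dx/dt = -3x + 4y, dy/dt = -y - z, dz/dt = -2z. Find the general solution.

Coefficient matrix A = [[-3, 4, 0], [0, -1, -1], [0, 0, -2]].
det(A - λI) = 0 gives eigenvalues λ = -3, -2, -1.
For λ=-3: eigenvector (1,0,0).
For λ=-2: eigenvector (4,1,1).
For λ=-1: eigenvector (2,1,0).
General solution: C_1e^(-3t)(1,0,0) + C_2e^(-2t)(4,1,1) + C_3e^(-t)(2,1,0).

x(t) = C_1e^(-3t) + 4C_2e^(-2t) + 2C_3e^(-t), y(t) = C_2e^(-2t) + C_3e^(-t), z(t) = C_2e^(-2t)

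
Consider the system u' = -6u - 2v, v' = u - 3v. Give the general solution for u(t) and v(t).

Coefficient matrix A = [[-6, -2], [1, -3]].
Characteristic polynomial det(A - λI) = λ^2 + 9λ + 20 = 0.
Eigenvalues λ = -4, -5.
For λ=-4: (A-λI) row 1 is [-2, -2], so an eigenvector is (1, -1).
For λ=-5: (A-λI) row 1 is [-1, -2], so an eigenvector is (-2, 1).
General solution: K_1e^(-4t)(1,-1) + K_2e^(-5t)(-2,1).

u(t) = K_1e^(-4t) - 2K_2e^(-5t), v(t) = -K_1e^(-4t) + K_2e^(-5t)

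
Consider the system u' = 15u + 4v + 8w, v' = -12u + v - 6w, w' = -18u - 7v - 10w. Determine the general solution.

Coefficient matrix A = [[15, 4, 8], [-12, 1, -6], [-18, -7, -10]].
det(A - λI) = 0 gives eigenvalues λ = -1, 3, 4.
For λ=-1: eigenvector (1,0,-2).
For λ=3: eigenvector (1,3,-3).
For λ=4: eigenvector (0,-2,1).
General solution: c_1e^(-t)(1,0,-2) + c_2e^(3t)(1,3,-3) + c_3e^(4t)(0,-2,1).

u(t) = c_1e^(-t) + c_2e^(3t), v(t) = 3c_2e^(3t) - 2c_3e^(4t), w(t) = -2c_1e^(-t) - 3c_2e^(3t) + c_3e^(4t)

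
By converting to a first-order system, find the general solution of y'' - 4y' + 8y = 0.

Let x_1 = y, x_2 = y'. Then x_1' = x_2 and x_2' = -8x_1 + 4x_2.
A = [[0,1],[-8,4]]; det(A-λI) = λ^2 - 4λ + 8.
Eigenvalues λ = 2 ± 2i.

y(t) = c_1e^(2t)cos(2t) + c_2e^(2t)sin(2t)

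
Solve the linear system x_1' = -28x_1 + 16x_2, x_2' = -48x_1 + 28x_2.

Coefficient matrix A = [[-28, 16], [-48, 28]].
Characteristic polynomial det(A - λI) = λ^2 - 16 = 0.
Eigenvalues λ = -4, 4.
For λ=-4: (A-λI) row 1 is [-24, 16], so an eigenvector is (-2, -3).
For λ=4: (A-λI) row 1 is [-32, 16], so an eigenvector is (1, 2).
General solution: K_1e^(-4t)(-2,-3) + K_2e^(4t)(1,2).

x_1(t) = -2K_1e^(-4t) + K_2e^(4t), x_2(t) = -3K_1e^(-4t) + 2K_2e^(4t)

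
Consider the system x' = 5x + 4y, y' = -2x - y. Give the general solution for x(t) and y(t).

Coefficient matrix A = [[5, 4], [-2, -1]].
Characteristic polynomial det(A - λI) = λ^2 - 4λ + 3 = 0.
Eigenvalues λ = 1, 3.
For λ=1: (A-λI) row 1 is [4, 4], so an eigenvector is (-1, 1).
For λ=3: (A-λI) row 1 is [2, 4], so an eigenvector is (2, -1).
General solution: C_1e^(t)(-1,1) + C_2e^(3t)(2,-1).

x(t) = -C_1e^(t) + 2C_2e^(3t), y(t) = C_1e^(t) - C_2e^(3t)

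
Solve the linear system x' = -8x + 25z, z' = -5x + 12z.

x(t) = -2C_1e^(2t)sin(5t) + C_1e^(2t)cos(5t) + C_2e^(2t)sin(5t) + 2C_2e^(2t)cos(5t), z(t) = -C_1e^(2t)sin(5t) + C_2e^(2t)cos(5t)

Coefficient matrix A = [[-8, 25], [-5, 12]].
Characteristic polynomial det(A - λI) = λ^2 - 4λ + 29 = 0.
Eigenvalues λ = 2 ± 5i (complex conjugate pair).
For λ=2+5i: an eigenvector is (1,0) - i(-2,-1) = (1 + 2i, 0 + i).
A real fundamental pair from Re and Im of e^((2+5i)t)v: X_1 = e^(2t)(cos(5t)·(1,0) + sin(5t)·(-2,-1)), X_2 = e^(2t)(sin(5t)·(1,0) - cos(5t)·(-2,-1)).
General solution: C_1X_1 + C_2X_2.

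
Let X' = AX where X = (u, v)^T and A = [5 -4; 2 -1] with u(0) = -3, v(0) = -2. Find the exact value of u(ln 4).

A = [[5,-4],[2,-1]]; eigenvalues λ = 1, 3.
Eigenvectors: (-1,-1) for λ=1, (-2,-1) for λ=3.
From the initial condition, c_1 = 1, c_2 = 1.
u(ln 4) = (1)(4^1)(-1) + (1)(4^3)(-2) = -132.

-132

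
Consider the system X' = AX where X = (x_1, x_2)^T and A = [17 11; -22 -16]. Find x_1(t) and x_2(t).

Coefficient matrix A = [[17, 11], [-22, -16]].
Characteristic polynomial det(A - λI) = λ^2 - λ - 30 = 0.
Eigenvalues λ = 6, -5.
For λ=6: (A-λI) row 1 is [11, 11], so an eigenvector is (-1, 1).
For λ=-5: (A-λI) row 1 is [22, 11], so an eigenvector is (-1, 2).
General solution: c_1e^(6t)(-1,1) + c_2e^(-5t)(-1,2).

x_1(t) = -c_1e^(6t) - c_2e^(-5t), x_2(t) = c_1e^(6t) + 2c_2e^(-5t)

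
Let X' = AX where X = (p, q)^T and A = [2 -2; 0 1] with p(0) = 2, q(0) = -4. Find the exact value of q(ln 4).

-16

A = [[2,-2],[0,1]]; eigenvalues λ = 1, 2.
Eigenvectors: (2,1) for λ=1, (1,0) for λ=2.
From the initial condition, c_1 = -4, c_2 = 10.
q(ln 4) = (-4)(4^1)(1) + (10)(4^2)(0) = -16.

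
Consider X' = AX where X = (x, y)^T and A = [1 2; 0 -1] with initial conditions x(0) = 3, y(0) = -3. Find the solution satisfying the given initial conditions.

Coefficient matrix A = [[1, 2], [0, -1]].
Characteristic polynomial det(A - λI) = λ^2 - 1 = 0.
Eigenvalues λ = 1, -1.
For λ=1: (A-λI) row 1 is [0, 2], so an eigenvector is (1, 0).
For λ=-1: (A-λI) row 1 is [2, 2], so an eigenvector is (-1, 1).
General solution: c_1e^(t)(1,0) + c_2e^(-t)(-1,1).
Applying x(0)=3, y(0)=-3 gives c_1=0, c_2=-3.

x(t) = 3e^(-t), y(t) = -3e^(-t)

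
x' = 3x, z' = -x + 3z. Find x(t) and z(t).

Coefficient matrix A = [[3, 0], [-1, 3]].
Characteristic polynomial det(A - λI) = λ^2 - 6λ + 9 = 0.
Single eigenvalue λ = 3 with algebraic multiplicity 2.
Eigenvector v = (0,-1); generalized eigenvector w with (A-λI)w=v is (1,0).
General solution: e^(3t)[C_1·v + C_2·(t·v + w)].

x(t) = C_2e^(3t), z(t) = -C_1e^(3t) - C_2te^(3t)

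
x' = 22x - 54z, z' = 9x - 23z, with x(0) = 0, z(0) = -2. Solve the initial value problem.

x(t) = 12e^(4t) - 12e^(-5t), z(t) = 4e^(4t) - 6e^(-5t)

Coefficient matrix A = [[22, -54], [9, -23]].
Characteristic polynomial det(A - λI) = λ^2 + λ - 20 = 0.
Eigenvalues λ = -5, 4.
For λ=-5: (A-λI) row 1 is [27, -54], so an eigenvector is (2, 1).
For λ=4: (A-λI) row 1 is [18, -54], so an eigenvector is (-3, -1).
General solution: c_1e^(-5t)(2,1) + c_2e^(4t)(-3,-1).
Applying x(0)=0, z(0)=-2 gives c_1=-6, c_2=-4.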